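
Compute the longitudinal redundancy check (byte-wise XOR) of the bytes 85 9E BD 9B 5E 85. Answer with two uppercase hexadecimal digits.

XOR the bytes together:
  start with 0x85
  0x85 ⊕ 0x9E = 0x1B
  0x1B ⊕ 0xBD = 0xA6
  0xA6 ⊕ 0x9B = 0x3D
  0x3D ⊕ 0x5E = 0x63
  0x63 ⊕ 0x85 = 0xE6

E6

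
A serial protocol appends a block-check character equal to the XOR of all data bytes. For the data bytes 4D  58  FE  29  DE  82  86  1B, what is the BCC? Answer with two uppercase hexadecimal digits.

03

XOR the bytes together:
  start with 0x4D
  0x4D ⊕ 0x58 = 0x15
  0x15 ⊕ 0xFE = 0xEB
  0xEB ⊕ 0x29 = 0xC2
  0xC2 ⊕ 0xDE = 0x1C
  0x1C ⊕ 0x82 = 0x9E
  0x9E ⊕ 0x86 = 0x18
  0x18 ⊕ 0x1B = 0x03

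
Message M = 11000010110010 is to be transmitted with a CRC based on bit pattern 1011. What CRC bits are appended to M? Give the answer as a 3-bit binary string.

Append 3 zeros: 11000010110010000. Divide by 1011 (XOR where the leading bit is 1):
  pos 0: 1100 XOR 1011 = 0111
  pos 1: 1110 XOR 1011 = 0101
  pos 2: 1010 XOR 1011 = 0001
  pos 5: 1101 XOR 1011 = 0110
  pos 6: 1101 XOR 1011 = 0110
  pos 7: 1100 XOR 1011 = 0111
  pos 8: 1110 XOR 1011 = 0101
  pos 9: 1011 XOR 1011 = 0000
Remainder (last 3 bits) = 000. This is the CRC / FCS.

000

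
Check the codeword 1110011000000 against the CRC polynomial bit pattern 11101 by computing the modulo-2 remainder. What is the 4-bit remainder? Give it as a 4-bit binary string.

Modulo-2 division of 1110011000000 by 11101:
  pos 0: 11100 XOR 11101 = 00001
  pos 4: 11100 XOR 11101 = 00001
  pos 8: 10000 XOR 11101 = 01101
Remainder = 1101 (nonzero — an error is detected).

1101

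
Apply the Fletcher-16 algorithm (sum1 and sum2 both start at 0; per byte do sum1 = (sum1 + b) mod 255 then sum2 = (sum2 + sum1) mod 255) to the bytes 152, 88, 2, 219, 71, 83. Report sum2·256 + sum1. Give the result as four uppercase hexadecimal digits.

Running sums (mod 255):
  after byte 0 (152): sum1=152, sum2=152
  after byte 1 (88): sum1=240, sum2=137
  after byte 2 (2): sum1=242, sum2=124
  after byte 3 (219): sum1=206, sum2=75
  after byte 4 (71): sum1=22, sum2=97
  after byte 5 (83): sum1=105, sum2=202
Checksum = sum2·256 + sum1 = 202·256 + 105 = 51817 = 0xCA69.

CA69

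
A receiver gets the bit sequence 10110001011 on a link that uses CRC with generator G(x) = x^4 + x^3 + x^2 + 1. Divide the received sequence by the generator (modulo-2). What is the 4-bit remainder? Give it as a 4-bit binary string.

0000

Modulo-2 division of 10110001011 by 11101:
  pos 0: 10110 XOR 11101 = 01011
  pos 1: 10110 XOR 11101 = 01011
  pos 2: 10110 XOR 11101 = 01011
  pos 3: 10111 XOR 11101 = 01010
  pos 4: 10100 XOR 11101 = 01001
  pos 5: 10011 XOR 11101 = 01110
  pos 6: 11101 XOR 11101 = 00000
Remainder = 0000 (zero — the frame passes the CRC check).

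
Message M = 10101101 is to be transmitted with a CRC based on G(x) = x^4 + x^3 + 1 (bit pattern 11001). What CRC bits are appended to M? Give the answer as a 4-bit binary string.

1001

Append 4 zeros: 101011010000. Divide by 11001 (XOR where the leading bit is 1):
  pos 0: 10101 XOR 11001 = 01100
  pos 1: 11001 XOR 11001 = 00000
  pos 7: 10000 XOR 11001 = 01001
Remainder (last 4 bits) = 1001. This is the CRC / FCS.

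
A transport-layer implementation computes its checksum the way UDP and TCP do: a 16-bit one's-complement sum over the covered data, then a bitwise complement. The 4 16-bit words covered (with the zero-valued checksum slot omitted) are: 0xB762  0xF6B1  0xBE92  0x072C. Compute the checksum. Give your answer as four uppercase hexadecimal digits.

One's-complement addition (fold any carry out of bit 15 back into bit 0):
  0xB762 + 0xF6B1 = 0x1AE13 → wrap carry → 0xAE14
  0xAE14 + 0xBE92 = 0x16CA6 → wrap carry → 0x6CA7
  0x6CA7 + 0x072C = 0x073D3
One's-complement sum = 0x73D3.
Checksum = ~0x73D3 & 0xFFFF = 0x8C2C.

8C2C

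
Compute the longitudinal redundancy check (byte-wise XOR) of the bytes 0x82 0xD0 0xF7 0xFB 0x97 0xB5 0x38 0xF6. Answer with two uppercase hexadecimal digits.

B2

XOR the bytes together:
  start with 0x82
  0x82 ⊕ 0xD0 = 0x52
  0x52 ⊕ 0xF7 = 0xA5
  0xA5 ⊕ 0xFB = 0x5E
  0x5E ⊕ 0x97 = 0xC9
  0xC9 ⊕ 0xB5 = 0x7C
  0x7C ⊕ 0x38 = 0x44
  0x44 ⊕ 0xF6 = 0xB2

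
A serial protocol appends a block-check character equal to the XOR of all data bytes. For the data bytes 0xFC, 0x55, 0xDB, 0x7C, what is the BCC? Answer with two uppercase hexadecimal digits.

XOR the bytes together:
  start with 0xFC
  0xFC ⊕ 0x55 = 0xA9
  0xA9 ⊕ 0xDB = 0x72
  0x72 ⊕ 0x7C = 0x0E

0E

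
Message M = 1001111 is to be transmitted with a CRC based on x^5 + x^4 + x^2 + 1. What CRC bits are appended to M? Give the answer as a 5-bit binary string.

Append 5 zeros: 100111100000. Divide by 110101 (XOR where the leading bit is 1):
  pos 0: 100111 XOR 110101 = 010010
  pos 1: 100101 XOR 110101 = 010000
  pos 2: 100000 XOR 110101 = 010101
  pos 3: 101010 XOR 110101 = 011111
  pos 4: 111110 XOR 110101 = 001011
  pos 6: 101100 XOR 110101 = 011001
Remainder (last 5 bits) = 11001. This is the CRC / FCS.

11001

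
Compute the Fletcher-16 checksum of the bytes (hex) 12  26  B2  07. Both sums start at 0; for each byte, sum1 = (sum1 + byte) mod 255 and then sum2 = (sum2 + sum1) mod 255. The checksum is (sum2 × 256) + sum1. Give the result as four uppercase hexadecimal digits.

27F1

Running sums (mod 255):
  after byte 0 (12): sum1=18, sum2=18
  after byte 1 (26): sum1=56, sum2=74
  after byte 2 (B2): sum1=234, sum2=53
  after byte 3 (07): sum1=241, sum2=39
Checksum = sum2·256 + sum1 = 39·256 + 241 = 10225 = 0x27F1.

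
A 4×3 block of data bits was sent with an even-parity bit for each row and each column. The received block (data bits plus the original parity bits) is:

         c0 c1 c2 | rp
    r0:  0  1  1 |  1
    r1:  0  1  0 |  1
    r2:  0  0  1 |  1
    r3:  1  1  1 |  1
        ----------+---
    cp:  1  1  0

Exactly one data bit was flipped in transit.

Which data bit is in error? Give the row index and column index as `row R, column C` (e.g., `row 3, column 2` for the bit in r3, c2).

Recompute each row's even parity and compare to rp:
  r0: data parity 0, sent rp 1 → mismatch
  r1: data parity 1, sent rp 1 → ok
  r2: data parity 1, sent rp 1 → ok
  r3: data parity 1, sent rp 1 → ok
Recompute each column's even parity and compare to cp:
  c0: data parity 1, sent cp 1 → ok
  c1: data parity 1, sent cp 1 → ok
  c2: data parity 1, sent cp 0 → mismatch
Exactly one row (r0) and one column (c2) fail → the flipped bit is at their intersection.

row 0, column 2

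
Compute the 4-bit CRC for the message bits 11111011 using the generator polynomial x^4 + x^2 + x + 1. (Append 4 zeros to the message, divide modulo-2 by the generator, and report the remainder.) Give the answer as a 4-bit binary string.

Append 4 zeros: 111110110000. Divide by 10111 (XOR where the leading bit is 1):
  pos 0: 11111 XOR 10111 = 01000
  pos 1: 10000 XOR 10111 = 00111
  pos 3: 11111 XOR 10111 = 01000
  pos 4: 10000 XOR 10111 = 00111
  pos 6: 11100 XOR 10111 = 01011
  pos 7: 10110 XOR 10111 = 00001
Remainder (last 4 bits) = 0001. This is the CRC / FCS.

0001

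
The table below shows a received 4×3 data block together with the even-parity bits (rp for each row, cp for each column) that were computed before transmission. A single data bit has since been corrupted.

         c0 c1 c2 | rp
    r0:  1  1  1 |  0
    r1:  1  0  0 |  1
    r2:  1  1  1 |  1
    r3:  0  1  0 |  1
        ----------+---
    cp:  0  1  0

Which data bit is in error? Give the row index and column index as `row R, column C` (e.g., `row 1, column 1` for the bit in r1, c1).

Recompute each row's even parity and compare to rp:
  r0: data parity 1, sent rp 0 → mismatch
  r1: data parity 1, sent rp 1 → ok
  r2: data parity 1, sent rp 1 → ok
  r3: data parity 1, sent rp 1 → ok
Recompute each column's even parity and compare to cp:
  c0: data parity 1, sent cp 0 → mismatch
  c1: data parity 1, sent cp 1 → ok
  c2: data parity 0, sent cp 0 → ok
Exactly one row (r0) and one column (c0) fail → the flipped bit is at their intersection.

row 0, column 0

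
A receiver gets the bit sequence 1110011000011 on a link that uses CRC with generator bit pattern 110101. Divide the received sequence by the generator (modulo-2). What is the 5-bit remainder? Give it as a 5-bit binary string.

00010

Modulo-2 division of 1110011000011 by 110101:
  pos 0: 111001 XOR 110101 = 001100
  pos 2: 110010 XOR 110101 = 000111
  pos 5: 111000 XOR 110101 = 001101
  pos 7: 110111 XOR 110101 = 000010
Remainder = 00010 (nonzero — an error is detected).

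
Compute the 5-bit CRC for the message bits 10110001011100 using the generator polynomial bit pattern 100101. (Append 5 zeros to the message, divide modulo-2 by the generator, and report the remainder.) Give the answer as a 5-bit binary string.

00011

Append 5 zeros: 1011000101110000000. Divide by 100101 (XOR where the leading bit is 1):
  pos 0: 101100 XOR 100101 = 001001
  pos 2: 100101 XOR 100101 = 000000
  pos 9: 111000 XOR 100101 = 011101
  pos 10: 111010 XOR 100101 = 011111
  pos 11: 111110 XOR 100101 = 011011
  pos 12: 110110 XOR 100101 = 010011
  pos 13: 100110 XOR 100101 = 000011
Remainder (last 5 bits) = 00011. This is the CRC / FCS.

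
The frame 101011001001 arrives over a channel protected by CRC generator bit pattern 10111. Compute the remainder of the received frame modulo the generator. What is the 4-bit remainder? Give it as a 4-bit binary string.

0000

Modulo-2 division of 101011001001 by 10111:
  pos 0: 10101 XOR 10111 = 00010
  pos 3: 10100 XOR 10111 = 00011
  pos 6: 11100 XOR 10111 = 01011
  pos 7: 10111 XOR 10111 = 00000
Remainder = 0000 (zero — the frame passes the CRC check).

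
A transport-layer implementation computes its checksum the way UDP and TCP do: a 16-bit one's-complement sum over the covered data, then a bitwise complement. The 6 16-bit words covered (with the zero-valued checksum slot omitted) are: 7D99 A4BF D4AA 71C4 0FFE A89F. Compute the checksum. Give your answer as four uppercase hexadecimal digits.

DE99

One's-complement addition (fold any carry out of bit 15 back into bit 0):
  0x7D99 + 0xA4BF = 0x12258 → wrap carry → 0x2259
  0x2259 + 0xD4AA = 0x0F703
  0xF703 + 0x71C4 = 0x168C7 → wrap carry → 0x68C8
  0x68C8 + 0x0FFE = 0x078C6
  0x78C6 + 0xA89F = 0x12165 → wrap carry → 0x2166
One's-complement sum = 0x2166.
Checksum = ~0x2166 & 0xFFFF = 0xDE99.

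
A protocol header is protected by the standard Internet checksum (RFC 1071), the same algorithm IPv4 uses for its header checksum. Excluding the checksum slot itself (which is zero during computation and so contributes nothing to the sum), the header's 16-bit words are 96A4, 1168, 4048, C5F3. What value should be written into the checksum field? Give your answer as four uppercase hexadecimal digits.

51B7

One's-complement addition (fold any carry out of bit 15 back into bit 0):
  0x96A4 + 0x1168 = 0x0A80C
  0xA80C + 0x4048 = 0x0E854
  0xE854 + 0xC5F3 = 0x1AE47 → wrap carry → 0xAE48
One's-complement sum = 0xAE48.
Checksum = ~0xAE48 & 0xFFFF = 0x51B7.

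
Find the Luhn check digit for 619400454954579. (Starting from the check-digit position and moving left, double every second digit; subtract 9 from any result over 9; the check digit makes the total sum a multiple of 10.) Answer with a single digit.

1

Partial digits right→left: 9 7 5 4 5 9 4 5 4 0 0 4 9 1 6
Double every second digit counting from the check-digit position (so the 1st, 3rd, 5th, ... of the partial from the right).
  doubled (with −9 where >9): 9 1 1 8 8 0 9 3 → sum 39
  kept as-is: 7 4 9 5 0 4 1 → sum 30
Total = 39 + 30 = 69.
Check digit = (10 − (69 mod 10)) mod 10 = 1.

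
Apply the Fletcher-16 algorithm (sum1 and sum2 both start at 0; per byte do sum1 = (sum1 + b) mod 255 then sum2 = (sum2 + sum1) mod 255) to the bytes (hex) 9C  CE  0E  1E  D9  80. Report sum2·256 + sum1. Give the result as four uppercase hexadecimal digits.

7CF1

Running sums (mod 255):
  after byte 0 (9C): sum1=156, sum2=156
  after byte 1 (CE): sum1=107, sum2=8
  after byte 2 (0E): sum1=121, sum2=129
  after byte 3 (1E): sum1=151, sum2=25
  after byte 4 (D9): sum1=113, sum2=138
  after byte 5 (80): sum1=241, sum2=124
Checksum = sum2·256 + sum1 = 124·256 + 241 = 31985 = 0x7CF1.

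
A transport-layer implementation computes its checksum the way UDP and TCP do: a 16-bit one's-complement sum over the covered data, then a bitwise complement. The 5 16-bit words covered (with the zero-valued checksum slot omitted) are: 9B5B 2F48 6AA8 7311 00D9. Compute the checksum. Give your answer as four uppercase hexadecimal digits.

One's-complement addition (fold any carry out of bit 15 back into bit 0):
  0x9B5B + 0x2F48 = 0x0CAA3
  0xCAA3 + 0x6AA8 = 0x1354B → wrap carry → 0x354C
  0x354C + 0x7311 = 0x0A85D
  0xA85D + 0x00D9 = 0x0A936
One's-complement sum = 0xA936.
Checksum = ~0xA936 & 0xFFFF = 0x56C9.

56C9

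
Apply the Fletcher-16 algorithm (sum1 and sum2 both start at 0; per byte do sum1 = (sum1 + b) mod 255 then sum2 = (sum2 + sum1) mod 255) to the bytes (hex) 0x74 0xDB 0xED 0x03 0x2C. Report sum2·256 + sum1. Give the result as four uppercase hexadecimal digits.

B16D

Running sums (mod 255):
  after byte 0 (0x74): sum1=116, sum2=116
  after byte 1 (0xDB): sum1=80, sum2=196
  after byte 2 (0xED): sum1=62, sum2=3
  after byte 3 (0x03): sum1=65, sum2=68
  after byte 4 (0x2C): sum1=109, sum2=177
Checksum = sum2·256 + sum1 = 177·256 + 109 = 45421 = 0xB16D.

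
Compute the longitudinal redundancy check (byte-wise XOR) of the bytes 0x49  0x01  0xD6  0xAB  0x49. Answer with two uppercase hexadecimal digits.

7C

XOR the bytes together:
  start with 0x49
  0x49 ⊕ 0x01 = 0x48
  0x48 ⊕ 0xD6 = 0x9E
  0x9E ⊕ 0xAB = 0x35
  0x35 ⊕ 0x49 = 0x7C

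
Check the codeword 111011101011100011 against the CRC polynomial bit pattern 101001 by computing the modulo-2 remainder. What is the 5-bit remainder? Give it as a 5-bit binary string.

Modulo-2 division of 111011101011100011 by 101001:
  pos 0: 111011 XOR 101001 = 010010
  pos 1: 100101 XOR 101001 = 001100
  pos 3: 110001 XOR 101001 = 011000
  pos 4: 110000 XOR 101001 = 011001
  pos 5: 110011 XOR 101001 = 011010
  pos 6: 110101 XOR 101001 = 011100
  pos 7: 111001 XOR 101001 = 010000
  pos 8: 100000 XOR 101001 = 001001
  pos 10: 100100 XOR 101001 = 001101
  pos 12: 110111 XOR 101001 = 011110
Remainder = 11110 (nonzero — an error is detected).

11110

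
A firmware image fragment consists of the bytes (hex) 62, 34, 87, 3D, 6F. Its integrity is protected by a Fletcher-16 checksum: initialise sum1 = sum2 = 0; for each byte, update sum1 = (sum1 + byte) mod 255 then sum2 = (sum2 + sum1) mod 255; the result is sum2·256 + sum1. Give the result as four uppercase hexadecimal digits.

3DCA

Running sums (mod 255):
  after byte 0 (62): sum1=98, sum2=98
  after byte 1 (34): sum1=150, sum2=248
  after byte 2 (87): sum1=30, sum2=23
  after byte 3 (3D): sum1=91, sum2=114
  after byte 4 (6F): sum1=202, sum2=61
Checksum = sum2·256 + sum1 = 61·256 + 202 = 15818 = 0x3DCA.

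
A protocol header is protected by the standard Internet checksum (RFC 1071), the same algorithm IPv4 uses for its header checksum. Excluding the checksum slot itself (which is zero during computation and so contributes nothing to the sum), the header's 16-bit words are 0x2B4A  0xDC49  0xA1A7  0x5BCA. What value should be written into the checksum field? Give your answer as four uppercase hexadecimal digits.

FAF9

One's-complement addition (fold any carry out of bit 15 back into bit 0):
  0x2B4A + 0xDC49 = 0x10793 → wrap carry → 0x0794
  0x0794 + 0xA1A7 = 0x0A93B
  0xA93B + 0x5BCA = 0x10505 → wrap carry → 0x0506
One's-complement sum = 0x0506.
Checksum = ~0x0506 & 0xFFFF = 0xFAF9.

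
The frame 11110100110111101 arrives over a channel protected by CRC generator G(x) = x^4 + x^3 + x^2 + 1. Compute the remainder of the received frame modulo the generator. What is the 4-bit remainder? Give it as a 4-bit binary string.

0000

Modulo-2 division of 11110100110111101 by 11101:
  pos 0: 11110 XOR 11101 = 00011
  pos 3: 11100 XOR 11101 = 00001
  pos 7: 11101 XOR 11101 = 00000
  pos 12: 11101 XOR 11101 = 00000
Remainder = 0000 (zero — the frame passes the CRC check).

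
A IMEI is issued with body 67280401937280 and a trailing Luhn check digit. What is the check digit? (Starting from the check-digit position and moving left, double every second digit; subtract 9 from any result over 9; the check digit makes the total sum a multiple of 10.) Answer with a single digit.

Partial digits right→left: 0 8 2 7 3 9 1 0 4 0 8 2 7 6
Double every second digit counting from the check-digit position (so the 1st, 3rd, 5th, ... of the partial from the right).
  doubled (with −9 where >9): 0 4 6 2 8 7 5 → sum 32
  kept as-is: 8 7 9 0 0 2 6 → sum 32
Total = 32 + 32 = 64.
Check digit = (10 − (64 mod 10)) mod 10 = 6.

6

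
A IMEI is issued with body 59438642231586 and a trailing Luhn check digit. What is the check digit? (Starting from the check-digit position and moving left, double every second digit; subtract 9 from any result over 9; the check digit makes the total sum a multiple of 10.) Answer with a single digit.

Partial digits right→left: 6 8 5 1 3 2 2 4 6 8 3 4 9 5
Double every second digit counting from the check-digit position (so the 1st, 3rd, 5th, ... of the partial from the right).
  doubled (with −9 where >9): 3 1 6 4 3 6 9 → sum 32
  kept as-is: 8 1 2 4 8 4 5 → sum 32
Total = 32 + 32 = 64.
Check digit = (10 − (64 mod 10)) mod 10 = 6.

6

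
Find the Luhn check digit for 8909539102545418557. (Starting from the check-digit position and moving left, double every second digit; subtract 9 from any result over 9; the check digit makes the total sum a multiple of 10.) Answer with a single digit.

8

Partial digits right→left: 7 5 5 8 1 4 5 4 5 2 0 1 9 3 5 9 0 9 8
Double every second digit counting from the check-digit position (so the 1st, 3rd, 5th, ... of the partial from the right).
  doubled (with −9 where >9): 5 1 2 1 1 0 9 1 0 7 → sum 27
  kept as-is: 5 8 4 4 2 1 3 9 9 → sum 45
Total = 27 + 45 = 72.
Check digit = (10 − (72 mod 10)) mod 10 = 8.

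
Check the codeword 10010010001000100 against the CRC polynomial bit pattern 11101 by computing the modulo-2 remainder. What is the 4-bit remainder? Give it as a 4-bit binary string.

1000

Modulo-2 division of 10010010001000100 by 11101:
  pos 0: 10010 XOR 11101 = 01111
  pos 1: 11110 XOR 11101 = 00011
  pos 4: 11100 XOR 11101 = 00001
  pos 8: 10100 XOR 11101 = 01001
  pos 9: 10010 XOR 11101 = 01111
  pos 10: 11111 XOR 11101 = 00010
Remainder = 1000 (nonzero — an error is detected).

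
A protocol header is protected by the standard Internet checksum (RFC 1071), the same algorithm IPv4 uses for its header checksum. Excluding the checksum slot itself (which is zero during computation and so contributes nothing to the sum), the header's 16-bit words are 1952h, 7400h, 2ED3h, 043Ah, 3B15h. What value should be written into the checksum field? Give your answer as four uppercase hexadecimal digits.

048B

One's-complement addition (fold any carry out of bit 15 back into bit 0):
  0x1952 + 0x7400 = 0x08D52
  0x8D52 + 0x2ED3 = 0x0BC25
  0xBC25 + 0x043A = 0x0C05F
  0xC05F + 0x3B15 = 0x0FB74
One's-complement sum = 0xFB74.
Checksum = ~0xFB74 & 0xFFFF = 0x048B.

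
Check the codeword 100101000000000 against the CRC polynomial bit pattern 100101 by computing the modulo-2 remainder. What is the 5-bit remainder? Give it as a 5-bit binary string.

00000

Modulo-2 division of 100101000000000 by 100101:
  pos 0: 100101 XOR 100101 = 000000
Remainder = 00000 (zero — the frame passes the CRC check).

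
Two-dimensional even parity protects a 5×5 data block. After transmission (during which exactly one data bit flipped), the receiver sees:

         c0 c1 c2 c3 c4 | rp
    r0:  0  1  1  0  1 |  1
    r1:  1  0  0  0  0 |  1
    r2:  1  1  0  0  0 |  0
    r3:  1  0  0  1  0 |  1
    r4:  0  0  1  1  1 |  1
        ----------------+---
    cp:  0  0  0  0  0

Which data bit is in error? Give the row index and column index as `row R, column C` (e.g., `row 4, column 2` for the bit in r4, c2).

Recompute each row's even parity and compare to rp:
  r0: data parity 1, sent rp 1 → ok
  r1: data parity 1, sent rp 1 → ok
  r2: data parity 0, sent rp 0 → ok
  r3: data parity 0, sent rp 1 → mismatch
  r4: data parity 1, sent rp 1 → ok
Recompute each column's even parity and compare to cp:
  c0: data parity 1, sent cp 0 → mismatch
  c1: data parity 0, sent cp 0 → ok
  c2: data parity 0, sent cp 0 → ok
  c3: data parity 0, sent cp 0 → ok
  c4: data parity 0, sent cp 0 → ok
Exactly one row (r3) and one column (c0) fail → the flipped bit is at their intersection.

row 3, column 0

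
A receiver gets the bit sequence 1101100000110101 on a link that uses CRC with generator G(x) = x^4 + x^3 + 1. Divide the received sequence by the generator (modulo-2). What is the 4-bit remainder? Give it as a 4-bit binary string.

0100

Modulo-2 division of 1101100000110101 by 11001:
  pos 0: 11011 XOR 11001 = 00010
  pos 3: 10000 XOR 11001 = 01001
  pos 4: 10010 XOR 11001 = 01011
  pos 5: 10110 XOR 11001 = 01111
  pos 6: 11111 XOR 11001 = 00110
  pos 8: 11010 XOR 11001 = 00011
  pos 11: 11101 XOR 11001 = 00100
Remainder = 0100 (nonzero — an error is detected).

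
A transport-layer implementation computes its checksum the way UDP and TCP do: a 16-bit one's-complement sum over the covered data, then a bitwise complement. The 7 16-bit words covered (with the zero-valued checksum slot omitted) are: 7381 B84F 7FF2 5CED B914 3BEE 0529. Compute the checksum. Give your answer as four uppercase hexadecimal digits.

One's-complement addition (fold any carry out of bit 15 back into bit 0):
  0x7381 + 0xB84F = 0x12BD0 → wrap carry → 0x2BD1
  0x2BD1 + 0x7FF2 = 0x0ABC3
  0xABC3 + 0x5CED = 0x108B0 → wrap carry → 0x08B1
  0x08B1 + 0xB914 = 0x0C1C5
  0xC1C5 + 0x3BEE = 0x0FDB3
  0xFDB3 + 0x0529 = 0x102DC → wrap carry → 0x02DD
One's-complement sum = 0x02DD.
Checksum = ~0x02DD & 0xFFFF = 0xFD22.

FD22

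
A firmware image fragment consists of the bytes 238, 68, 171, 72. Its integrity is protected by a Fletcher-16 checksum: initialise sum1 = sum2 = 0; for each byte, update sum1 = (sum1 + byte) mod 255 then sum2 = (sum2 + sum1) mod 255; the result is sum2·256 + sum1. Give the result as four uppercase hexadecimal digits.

2827

Running sums (mod 255):
  after byte 0 (238): sum1=238, sum2=238
  after byte 1 (68): sum1=51, sum2=34
  after byte 2 (171): sum1=222, sum2=1
  after byte 3 (72): sum1=39, sum2=40
Checksum = sum2·256 + sum1 = 40·256 + 39 = 10279 = 0x2827.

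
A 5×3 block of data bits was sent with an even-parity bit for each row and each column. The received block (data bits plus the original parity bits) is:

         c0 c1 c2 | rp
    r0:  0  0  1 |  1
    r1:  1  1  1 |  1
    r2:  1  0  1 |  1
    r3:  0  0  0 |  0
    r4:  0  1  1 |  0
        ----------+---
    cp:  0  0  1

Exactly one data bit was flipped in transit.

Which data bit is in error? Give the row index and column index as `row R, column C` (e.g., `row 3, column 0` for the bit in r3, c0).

Recompute each row's even parity and compare to rp:
  r0: data parity 1, sent rp 1 → ok
  r1: data parity 1, sent rp 1 → ok
  r2: data parity 0, sent rp 1 → mismatch
  r3: data parity 0, sent rp 0 → ok
  r4: data parity 0, sent rp 0 → ok
Recompute each column's even parity and compare to cp:
  c0: data parity 0, sent cp 0 → ok
  c1: data parity 0, sent cp 0 → ok
  c2: data parity 0, sent cp 1 → mismatch
Exactly one row (r2) and one column (c2) fail → the flipped bit is at their intersection.

row 2, column 2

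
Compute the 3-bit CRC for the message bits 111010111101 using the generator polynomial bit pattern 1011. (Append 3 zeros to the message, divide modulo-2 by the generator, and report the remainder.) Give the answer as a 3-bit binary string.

010

Append 3 zeros: 111010111101000. Divide by 1011 (XOR where the leading bit is 1):
  pos 0: 1110 XOR 1011 = 0101
  pos 1: 1011 XOR 1011 = 0000
  pos 6: 1111 XOR 1011 = 0100
  pos 7: 1000 XOR 1011 = 0011
  pos 9: 1110 XOR 1011 = 0101
  pos 10: 1010 XOR 1011 = 0001
Remainder (last 3 bits) = 010. This is the CRC / FCS.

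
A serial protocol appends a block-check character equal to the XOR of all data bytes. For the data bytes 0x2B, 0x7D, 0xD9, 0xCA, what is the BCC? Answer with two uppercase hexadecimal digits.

45

XOR the bytes together:
  start with 0x2B
  0x2B ⊕ 0x7D = 0x56
  0x56 ⊕ 0xD9 = 0x8F
  0x8F ⊕ 0xCA = 0x45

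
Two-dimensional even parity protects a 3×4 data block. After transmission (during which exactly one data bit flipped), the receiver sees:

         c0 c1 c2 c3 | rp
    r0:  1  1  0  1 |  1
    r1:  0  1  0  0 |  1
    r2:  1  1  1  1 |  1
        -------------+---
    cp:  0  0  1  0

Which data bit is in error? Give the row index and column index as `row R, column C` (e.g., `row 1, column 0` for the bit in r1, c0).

row 2, column 1

Recompute each row's even parity and compare to rp:
  r0: data parity 1, sent rp 1 → ok
  r1: data parity 1, sent rp 1 → ok
  r2: data parity 0, sent rp 1 → mismatch
Recompute each column's even parity and compare to cp:
  c0: data parity 0, sent cp 0 → ok
  c1: data parity 1, sent cp 0 → mismatch
  c2: data parity 1, sent cp 1 → ok
  c3: data parity 0, sent cp 0 → ok
Exactly one row (r2) and one column (c1) fail → the flipped bit is at their intersection.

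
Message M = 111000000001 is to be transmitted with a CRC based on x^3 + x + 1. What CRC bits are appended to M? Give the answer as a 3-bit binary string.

000

Append 3 zeros: 111000000001000. Divide by 1011 (XOR where the leading bit is 1):
  pos 0: 1110 XOR 1011 = 0101
  pos 1: 1010 XOR 1011 = 0001
  pos 4: 1000 XOR 1011 = 0011
  pos 6: 1100 XOR 1011 = 0111
  pos 7: 1110 XOR 1011 = 0101
  pos 8: 1011 XOR 1011 = 0000
Remainder (last 3 bits) = 000. This is the CRC / FCS.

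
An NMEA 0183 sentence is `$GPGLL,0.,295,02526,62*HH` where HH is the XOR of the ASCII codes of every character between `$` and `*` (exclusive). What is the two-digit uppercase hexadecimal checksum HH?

47

XOR the ASCII codes of the payload characters:
  'G' = 0x47 → acc = 0x47
  'P' = 0x50 → acc = 0x17
  'G' = 0x47 → acc = 0x50
  'L' = 0x4C → acc = 0x1C
  'L' = 0x4C → acc = 0x50
  ',' = 0x2C → acc = 0x7C
  '0' = 0x30 → acc = 0x4C
  '.' = 0x2E → acc = 0x62
  ',' = 0x2C → acc = 0x4E
  '2' = 0x32 → acc = 0x7C
  '9' = 0x39 → acc = 0x45
  '5' = 0x35 → acc = 0x70
  ',' = 0x2C → acc = 0x5C
  '0' = 0x30 → acc = 0x6C
  '2' = 0x32 → acc = 0x5E
  '5' = 0x35 → acc = 0x6B
  '2' = 0x32 → acc = 0x59
  '6' = 0x36 → acc = 0x6F
  ',' = 0x2C → acc = 0x43
  '6' = 0x36 → acc = 0x75
  '2' = 0x32 → acc = 0x47
Checksum = 0x47.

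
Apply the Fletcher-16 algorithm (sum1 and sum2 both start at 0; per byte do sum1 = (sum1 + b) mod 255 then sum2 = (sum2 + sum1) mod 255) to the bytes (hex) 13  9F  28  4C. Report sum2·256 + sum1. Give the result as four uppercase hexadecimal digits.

Running sums (mod 255):
  after byte 0 (13): sum1=19, sum2=19
  after byte 1 (9F): sum1=178, sum2=197
  after byte 2 (28): sum1=218, sum2=160
  after byte 3 (4C): sum1=39, sum2=199
Checksum = sum2·256 + sum1 = 199·256 + 39 = 50983 = 0xC727.

C727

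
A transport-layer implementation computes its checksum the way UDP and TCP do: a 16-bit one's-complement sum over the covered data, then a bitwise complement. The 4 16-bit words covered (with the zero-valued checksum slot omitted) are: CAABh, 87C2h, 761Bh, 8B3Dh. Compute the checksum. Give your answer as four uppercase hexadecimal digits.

One's-complement addition (fold any carry out of bit 15 back into bit 0):
  0xCAAB + 0x87C2 = 0x1526D → wrap carry → 0x526E
  0x526E + 0x761B = 0x0C889
  0xC889 + 0x8B3D = 0x153C6 → wrap carry → 0x53C7
One's-complement sum = 0x53C7.
Checksum = ~0x53C7 & 0xFFFF = 0xAC38.

AC38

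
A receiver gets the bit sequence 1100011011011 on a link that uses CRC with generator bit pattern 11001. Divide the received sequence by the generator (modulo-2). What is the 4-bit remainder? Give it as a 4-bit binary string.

Modulo-2 division of 1100011011011 by 11001:
  pos 0: 11000 XOR 11001 = 00001
  pos 4: 11101 XOR 11001 = 00100
  pos 6: 10010 XOR 11001 = 01011
  pos 7: 10111 XOR 11001 = 01110
  pos 8: 11101 XOR 11001 = 00100
Remainder = 0100 (nonzero — an error is detected).

0100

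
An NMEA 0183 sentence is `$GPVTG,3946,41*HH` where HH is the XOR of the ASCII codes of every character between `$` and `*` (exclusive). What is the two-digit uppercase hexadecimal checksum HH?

5F

XOR the ASCII codes of the payload characters:
  'G' = 0x47 → acc = 0x47
  'P' = 0x50 → acc = 0x17
  'V' = 0x56 → acc = 0x41
  'T' = 0x54 → acc = 0x15
  'G' = 0x47 → acc = 0x52
  ',' = 0x2C → acc = 0x7E
  '3' = 0x33 → acc = 0x4D
  '9' = 0x39 → acc = 0x74
  '4' = 0x34 → acc = 0x40
  '6' = 0x36 → acc = 0x76
  ',' = 0x2C → acc = 0x5A
  '4' = 0x34 → acc = 0x6E
  '1' = 0x31 → acc = 0x5F
Checksum = 0x5F.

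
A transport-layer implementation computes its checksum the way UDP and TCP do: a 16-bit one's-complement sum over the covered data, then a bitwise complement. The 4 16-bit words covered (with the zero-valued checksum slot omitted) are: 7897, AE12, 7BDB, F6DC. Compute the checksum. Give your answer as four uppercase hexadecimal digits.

One's-complement addition (fold any carry out of bit 15 back into bit 0):
  0x7897 + 0xAE12 = 0x126A9 → wrap carry → 0x26AA
  0x26AA + 0x7BDB = 0x0A285
  0xA285 + 0xF6DC = 0x19961 → wrap carry → 0x9962
One's-complement sum = 0x9962.
Checksum = ~0x9962 & 0xFFFF = 0x669D.

669D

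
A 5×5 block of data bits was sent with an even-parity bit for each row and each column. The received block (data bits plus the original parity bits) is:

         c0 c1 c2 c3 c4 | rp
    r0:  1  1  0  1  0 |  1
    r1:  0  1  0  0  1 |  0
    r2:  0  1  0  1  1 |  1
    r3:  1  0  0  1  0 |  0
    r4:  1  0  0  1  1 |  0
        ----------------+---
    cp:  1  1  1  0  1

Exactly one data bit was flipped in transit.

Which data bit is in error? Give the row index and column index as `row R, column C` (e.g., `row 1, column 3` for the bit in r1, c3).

Recompute each row's even parity and compare to rp:
  r0: data parity 1, sent rp 1 → ok
  r1: data parity 0, sent rp 0 → ok
  r2: data parity 1, sent rp 1 → ok
  r3: data parity 0, sent rp 0 → ok
  r4: data parity 1, sent rp 0 → mismatch
Recompute each column's even parity and compare to cp:
  c0: data parity 1, sent cp 1 → ok
  c1: data parity 1, sent cp 1 → ok
  c2: data parity 0, sent cp 1 → mismatch
  c3: data parity 0, sent cp 0 → ok
  c4: data parity 1, sent cp 1 → ok
Exactly one row (r4) and one column (c2) fail → the flipped bit is at their intersection.

row 4, column 2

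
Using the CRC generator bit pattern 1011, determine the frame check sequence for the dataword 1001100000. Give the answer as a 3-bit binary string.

001

Append 3 zeros: 1001100000000. Divide by 1011 (XOR where the leading bit is 1):
  pos 0: 1001 XOR 1011 = 0010
  pos 2: 1010 XOR 1011 = 0001
  pos 5: 1000 XOR 1011 = 0011
  pos 7: 1100 XOR 1011 = 0111
  pos 8: 1110 XOR 1011 = 0101
  pos 9: 1010 XOR 1011 = 0001
Remainder (last 3 bits) = 001. This is the CRC / FCS.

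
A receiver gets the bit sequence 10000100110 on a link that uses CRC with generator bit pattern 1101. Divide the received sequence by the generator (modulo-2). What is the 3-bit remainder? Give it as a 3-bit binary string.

000

Modulo-2 division of 10000100110 by 1101:
  pos 0: 1000 XOR 1101 = 0101
  pos 1: 1010 XOR 1101 = 0111
  pos 2: 1111 XOR 1101 = 0010
  pos 4: 1000 XOR 1101 = 0101
  pos 5: 1011 XOR 1101 = 0110
  pos 6: 1101 XOR 1101 = 0000
Remainder = 000 (zero — the frame passes the CRC check).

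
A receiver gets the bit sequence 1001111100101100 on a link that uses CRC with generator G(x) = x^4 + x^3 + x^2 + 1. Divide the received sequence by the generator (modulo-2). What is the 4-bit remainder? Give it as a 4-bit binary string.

Modulo-2 division of 1001111100101100 by 11101:
  pos 0: 10011 XOR 11101 = 01110
  pos 1: 11101 XOR 11101 = 00000
  pos 6: 11001 XOR 11101 = 00100
  pos 8: 10001 XOR 11101 = 01100
  pos 9: 11001 XOR 11101 = 00100
  pos 11: 10000 XOR 11101 = 01101
Remainder = 1101 (nonzero — an error is detected).

1101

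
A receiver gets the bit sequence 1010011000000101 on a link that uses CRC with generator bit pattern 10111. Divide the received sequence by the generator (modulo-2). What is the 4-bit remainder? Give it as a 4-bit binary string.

Modulo-2 division of 1010011000000101 by 10111:
  pos 0: 10100 XOR 10111 = 00011
  pos 3: 11110 XOR 10111 = 01001
  pos 4: 10010 XOR 10111 = 00101
  pos 6: 10100 XOR 10111 = 00011
  pos 9: 11001 XOR 10111 = 01110
  pos 10: 11100 XOR 10111 = 01011
  pos 11: 10111 XOR 10111 = 00000
Remainder = 0000 (zero — the frame passes the CRC check).

0000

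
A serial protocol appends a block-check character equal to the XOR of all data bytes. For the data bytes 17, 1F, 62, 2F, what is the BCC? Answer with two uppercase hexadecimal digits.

45

XOR the bytes together:
  start with 0x17
  0x17 ⊕ 0x1F = 0x08
  0x08 ⊕ 0x62 = 0x6A
  0x6A ⊕ 0x2F = 0x45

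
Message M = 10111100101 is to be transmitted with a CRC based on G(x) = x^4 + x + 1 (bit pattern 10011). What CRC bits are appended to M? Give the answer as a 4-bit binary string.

Append 4 zeros: 101111001010000. Divide by 10011 (XOR where the leading bit is 1):
  pos 0: 10111 XOR 10011 = 00100
  pos 2: 10010 XOR 10011 = 00001
  pos 6: 10101 XOR 10011 = 00110
  pos 8: 11000 XOR 10011 = 01011
  pos 9: 10110 XOR 10011 = 00101
Remainder (last 4 bits) = 1010. This is the CRC / FCS.

1010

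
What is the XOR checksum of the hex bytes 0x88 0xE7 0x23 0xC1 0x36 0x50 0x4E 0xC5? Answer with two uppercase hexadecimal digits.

XOR the bytes together:
  start with 0x88
  0x88 ⊕ 0xE7 = 0x6F
  0x6F ⊕ 0x23 = 0x4C
  0x4C ⊕ 0xC1 = 0x8D
  0x8D ⊕ 0x36 = 0xBB
  0xBB ⊕ 0x50 = 0xEB
  0xEB ⊕ 0x4E = 0xA5
  0xA5 ⊕ 0xC5 = 0x60

60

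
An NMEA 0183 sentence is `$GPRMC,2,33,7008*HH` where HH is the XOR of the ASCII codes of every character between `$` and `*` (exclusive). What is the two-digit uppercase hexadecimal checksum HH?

5A

XOR the ASCII codes of the payload characters:
  'G' = 0x47 → acc = 0x47
  'P' = 0x50 → acc = 0x17
  'R' = 0x52 → acc = 0x45
  'M' = 0x4D → acc = 0x08
  'C' = 0x43 → acc = 0x4B
  ',' = 0x2C → acc = 0x67
  '2' = 0x32 → acc = 0x55
  ',' = 0x2C → acc = 0x79
  '3' = 0x33 → acc = 0x4A
  '3' = 0x33 → acc = 0x79
  ',' = 0x2C → acc = 0x55
  '7' = 0x37 → acc = 0x62
  '0' = 0x30 → acc = 0x52
  '0' = 0x30 → acc = 0x62
  '8' = 0x38 → acc = 0x5A
Checksum = 0x5A.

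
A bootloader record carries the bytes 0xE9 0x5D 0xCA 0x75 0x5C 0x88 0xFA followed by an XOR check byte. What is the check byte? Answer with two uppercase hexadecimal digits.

XOR the bytes together:
  start with 0xE9
  0xE9 ⊕ 0x5D = 0xB4
  0xB4 ⊕ 0xCA = 0x7E
  0x7E ⊕ 0x75 = 0x0B
  0x0B ⊕ 0x5C = 0x57
  0x57 ⊕ 0x88 = 0xDF
  0xDF ⊕ 0xFA = 0x25

25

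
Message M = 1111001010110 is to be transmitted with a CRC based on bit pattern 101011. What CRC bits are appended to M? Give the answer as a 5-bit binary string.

Append 5 zeros: 111100101011000000. Divide by 101011 (XOR where the leading bit is 1):
  pos 0: 111100 XOR 101011 = 010111
  pos 1: 101111 XOR 101011 = 000100
  pos 4: 100010 XOR 101011 = 001001
  pos 6: 100111 XOR 101011 = 001100
  pos 8: 110000 XOR 101011 = 011011
  pos 9: 110110 XOR 101011 = 011101
  pos 10: 111010 XOR 101011 = 010001
  pos 11: 100010 XOR 101011 = 001001
Remainder (last 5 bits) = 10010. This is the CRC / FCS.

10010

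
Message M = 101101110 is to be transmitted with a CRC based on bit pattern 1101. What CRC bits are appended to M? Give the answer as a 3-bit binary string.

Append 3 zeros: 101101110000. Divide by 1101 (XOR where the leading bit is 1):
  pos 0: 1011 XOR 1101 = 0110
  pos 1: 1100 XOR 1101 = 0001
  pos 4: 1111 XOR 1101 = 0010
  pos 6: 1000 XOR 1101 = 0101
  pos 7: 1010 XOR 1101 = 0111
  pos 8: 1110 XOR 1101 = 0011
Remainder (last 3 bits) = 011. This is the CRC / FCS.

011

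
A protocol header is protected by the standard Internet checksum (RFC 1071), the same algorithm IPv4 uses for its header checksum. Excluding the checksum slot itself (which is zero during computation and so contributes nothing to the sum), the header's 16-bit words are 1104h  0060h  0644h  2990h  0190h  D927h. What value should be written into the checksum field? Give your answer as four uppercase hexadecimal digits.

One's-complement addition (fold any carry out of bit 15 back into bit 0):
  0x1104 + 0x0060 = 0x01164
  0x1164 + 0x0644 = 0x017A8
  0x17A8 + 0x2990 = 0x04138
  0x4138 + 0x0190 = 0x042C8
  0x42C8 + 0xD927 = 0x11BEF → wrap carry → 0x1BF0
One's-complement sum = 0x1BF0.
Checksum = ~0x1BF0 & 0xFFFF = 0xE40F.

E40F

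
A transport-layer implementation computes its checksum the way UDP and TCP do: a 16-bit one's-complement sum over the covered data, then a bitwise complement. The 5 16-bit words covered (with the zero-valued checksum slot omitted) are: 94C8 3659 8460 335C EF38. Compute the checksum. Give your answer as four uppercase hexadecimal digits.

8DE8

One's-complement addition (fold any carry out of bit 15 back into bit 0):
  0x94C8 + 0x3659 = 0x0CB21
  0xCB21 + 0x8460 = 0x14F81 → wrap carry → 0x4F82
  0x4F82 + 0x335C = 0x082DE
  0x82DE + 0xEF38 = 0x17216 → wrap carry → 0x7217
One's-complement sum = 0x7217.
Checksum = ~0x7217 & 0xFFFF = 0x8DE8.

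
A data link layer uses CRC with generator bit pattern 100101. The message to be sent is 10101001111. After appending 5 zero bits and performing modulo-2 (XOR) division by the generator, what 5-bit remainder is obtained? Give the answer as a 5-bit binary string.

Append 5 zeros: 1010100111100000. Divide by 100101 (XOR where the leading bit is 1):
  pos 0: 101010 XOR 100101 = 001111
  pos 2: 111101 XOR 100101 = 011000
  pos 3: 110001 XOR 100101 = 010100
  pos 4: 101001 XOR 100101 = 001100
  pos 6: 110010 XOR 100101 = 010111
  pos 7: 101110 XOR 100101 = 001011
  pos 9: 101100 XOR 100101 = 001001
Remainder (last 5 bits) = 10010. This is the CRC / FCS.

10010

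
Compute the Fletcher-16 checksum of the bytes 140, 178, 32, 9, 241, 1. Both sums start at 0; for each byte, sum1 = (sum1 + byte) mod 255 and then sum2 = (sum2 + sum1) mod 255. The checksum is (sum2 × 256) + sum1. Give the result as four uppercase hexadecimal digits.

Running sums (mod 255):
  after byte 0 (140): sum1=140, sum2=140
  after byte 1 (178): sum1=63, sum2=203
  after byte 2 (32): sum1=95, sum2=43
  after byte 3 (9): sum1=104, sum2=147
  after byte 4 (241): sum1=90, sum2=237
  after byte 5 (1): sum1=91, sum2=73
Checksum = sum2·256 + sum1 = 73·256 + 91 = 18779 = 0x495B.

495B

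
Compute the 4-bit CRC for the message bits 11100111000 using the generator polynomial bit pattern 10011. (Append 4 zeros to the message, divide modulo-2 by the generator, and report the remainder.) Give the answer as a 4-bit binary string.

Append 4 zeros: 111001110000000. Divide by 10011 (XOR where the leading bit is 1):
  pos 0: 11100 XOR 10011 = 01111
  pos 1: 11111 XOR 10011 = 01100
  pos 2: 11001 XOR 10011 = 01010
  pos 3: 10101 XOR 10011 = 00110
  pos 5: 11000 XOR 10011 = 01011
  pos 6: 10110 XOR 10011 = 00101
  pos 8: 10100 XOR 10011 = 00111
  pos 10: 11100 XOR 10011 = 01111
Remainder (last 4 bits) = 1111. This is the CRC / FCS.

1111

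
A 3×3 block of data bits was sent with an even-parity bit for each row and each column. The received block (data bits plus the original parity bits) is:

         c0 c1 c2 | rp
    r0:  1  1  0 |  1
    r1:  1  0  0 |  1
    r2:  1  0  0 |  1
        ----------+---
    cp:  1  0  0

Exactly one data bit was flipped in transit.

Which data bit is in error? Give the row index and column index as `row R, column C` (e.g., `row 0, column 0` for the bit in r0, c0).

Recompute each row's even parity and compare to rp:
  r0: data parity 0, sent rp 1 → mismatch
  r1: data parity 1, sent rp 1 → ok
  r2: data parity 1, sent rp 1 → ok
Recompute each column's even parity and compare to cp:
  c0: data parity 1, sent cp 1 → ok
  c1: data parity 1, sent cp 0 → mismatch
  c2: data parity 0, sent cp 0 → ok
Exactly one row (r0) and one column (c1) fail → the flipped bit is at their intersection.

row 0, column 1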